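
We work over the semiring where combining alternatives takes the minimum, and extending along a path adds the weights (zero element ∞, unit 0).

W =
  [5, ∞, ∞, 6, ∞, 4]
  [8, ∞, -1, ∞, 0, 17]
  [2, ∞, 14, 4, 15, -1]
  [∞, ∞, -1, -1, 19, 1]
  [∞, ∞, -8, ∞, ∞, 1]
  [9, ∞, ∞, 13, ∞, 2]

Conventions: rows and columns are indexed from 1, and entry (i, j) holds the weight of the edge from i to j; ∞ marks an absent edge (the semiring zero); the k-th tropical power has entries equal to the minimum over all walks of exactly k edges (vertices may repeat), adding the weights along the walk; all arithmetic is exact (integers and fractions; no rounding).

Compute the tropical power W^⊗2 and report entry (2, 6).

W^⊗2:
  [10, ∞, 5, 5, 25, 6]
  [1, ∞, -8, 3, 14, -2]
  [7, ∞, 3, 3, 23, 1]
  [1, ∞, -2, -2, 14, -2]
  [-6, ∞, 6, -4, 7, -9]
  [11, ∞, 12, 12, 32, 4]
Key observation: the optimum is the walk 2->3->6, with weight (-1) + (-1) = -2.
Optimal value attained by: walk 2->3->6.
Answer: (W^⊗2)[2][6] = -2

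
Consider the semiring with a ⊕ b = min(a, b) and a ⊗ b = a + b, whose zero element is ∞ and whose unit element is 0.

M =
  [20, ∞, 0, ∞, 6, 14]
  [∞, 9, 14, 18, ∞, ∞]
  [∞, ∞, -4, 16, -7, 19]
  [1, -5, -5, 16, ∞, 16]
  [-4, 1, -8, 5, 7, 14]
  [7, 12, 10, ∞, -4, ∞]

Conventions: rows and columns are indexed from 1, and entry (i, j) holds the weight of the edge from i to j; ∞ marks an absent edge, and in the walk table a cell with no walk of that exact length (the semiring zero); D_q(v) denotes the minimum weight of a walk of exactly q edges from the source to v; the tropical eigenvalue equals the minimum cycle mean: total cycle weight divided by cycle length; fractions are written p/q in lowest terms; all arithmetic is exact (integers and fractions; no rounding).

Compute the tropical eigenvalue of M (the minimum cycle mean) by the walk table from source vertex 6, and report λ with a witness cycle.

q=0: [∞, ∞, ∞, ∞, ∞, 0]
q=1: [7, 12, 10, ∞, -4, ∞]
q=2: [-8, -3, -12, 1, 3, 10]
q=3: [-1, -4, -16, 4, -19, 6]
q=4: [-23, -18, -27, -14, -23, -5]
q=5: [-27, -22, -31, -18, -34, -9]
q=6: [-38, -33, -42, -29, -38, -20]
Optimal cycle mean attained by: cycle 3->5->3, total (-7) + (-8), length 2.
Answer: λ = -15/2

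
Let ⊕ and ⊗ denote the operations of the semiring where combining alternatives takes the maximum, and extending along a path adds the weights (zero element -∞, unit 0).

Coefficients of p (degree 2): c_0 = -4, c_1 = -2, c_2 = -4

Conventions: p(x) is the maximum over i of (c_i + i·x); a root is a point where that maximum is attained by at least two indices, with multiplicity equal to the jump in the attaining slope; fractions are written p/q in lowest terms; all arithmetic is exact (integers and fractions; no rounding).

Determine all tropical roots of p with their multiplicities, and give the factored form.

hull edge (i=0, c=-4) to (i=1, c=-2): slope 2, span 1
hull edge (i=1, c=-2) to (i=2, c=-4): slope -2, span 1
Factored form: p(x) = -4 ⊗ (x ⊕ (-2)) ⊗ (x ⊕ 2)
Answer: roots = -2 (mult 1), 2 (mult 1)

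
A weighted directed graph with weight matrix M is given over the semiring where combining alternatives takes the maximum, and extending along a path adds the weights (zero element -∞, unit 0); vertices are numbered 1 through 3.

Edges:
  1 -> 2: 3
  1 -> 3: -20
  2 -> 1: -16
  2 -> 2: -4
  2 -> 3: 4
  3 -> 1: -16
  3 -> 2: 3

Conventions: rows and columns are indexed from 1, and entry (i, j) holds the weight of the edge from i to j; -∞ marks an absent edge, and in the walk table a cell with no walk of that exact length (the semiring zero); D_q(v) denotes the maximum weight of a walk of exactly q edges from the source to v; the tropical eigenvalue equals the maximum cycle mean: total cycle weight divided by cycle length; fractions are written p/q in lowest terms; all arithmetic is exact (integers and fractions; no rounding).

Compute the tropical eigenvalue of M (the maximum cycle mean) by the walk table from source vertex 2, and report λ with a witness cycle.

q=0: [-∞, 0, -∞]
q=1: [-16, -4, 4]
q=2: [-12, 7, 0]
q=3: [-9, 3, 11]
Optimal cycle mean attained by: cycle 2->3->2, total 4 + 3, length 2.
Answer: λ = 7/2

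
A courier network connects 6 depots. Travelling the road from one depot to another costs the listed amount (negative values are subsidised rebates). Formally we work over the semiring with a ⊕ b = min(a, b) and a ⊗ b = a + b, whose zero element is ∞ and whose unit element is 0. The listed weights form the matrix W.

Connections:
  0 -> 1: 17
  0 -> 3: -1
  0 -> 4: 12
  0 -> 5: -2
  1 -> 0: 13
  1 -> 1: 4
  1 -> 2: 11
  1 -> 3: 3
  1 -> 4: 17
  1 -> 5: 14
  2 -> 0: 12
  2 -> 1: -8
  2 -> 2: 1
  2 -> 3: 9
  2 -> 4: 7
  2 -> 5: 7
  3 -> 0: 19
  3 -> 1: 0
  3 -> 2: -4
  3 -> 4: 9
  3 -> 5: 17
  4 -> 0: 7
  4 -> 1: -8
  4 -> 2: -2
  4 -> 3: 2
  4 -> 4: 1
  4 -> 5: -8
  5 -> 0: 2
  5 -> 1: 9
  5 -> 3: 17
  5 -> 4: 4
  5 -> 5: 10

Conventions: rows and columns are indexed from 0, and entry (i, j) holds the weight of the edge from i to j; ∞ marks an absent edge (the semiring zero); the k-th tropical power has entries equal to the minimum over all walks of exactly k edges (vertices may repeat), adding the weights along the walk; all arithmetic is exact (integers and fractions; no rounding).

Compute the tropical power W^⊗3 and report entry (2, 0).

W^⊗2:
  [0, -1, -5, 14, 2, 4]
  [16, 3, -1, 7, 12, 9]
  [5, -7, 2, -5, 8, -1]
  [8, -12, -3, 3, 3, 1]
  [-6, -10, -2, -5, -4, -7]
  [11, -4, 2, 1, 5, -4]
W^⊗3:
  [6, -13, -4, -1, 2, -6]
  [11, -9, 0, 6, 6, 4]
  [1, -6, -9, -4, 3, 0]
  [1, -11, -2, -9, 4, -5]
  [-5, -12, -9, -7, -3, -12]
  [-2, -6, -3, -1, 0, -3]
Key observation: the optimum is the walk 2->4->5->0, with weight 7 + (-8) + 2 = 1.
Optimal value attained by: walk 2->4->5->0.
Answer: (W^⊗3)[2][0] = 1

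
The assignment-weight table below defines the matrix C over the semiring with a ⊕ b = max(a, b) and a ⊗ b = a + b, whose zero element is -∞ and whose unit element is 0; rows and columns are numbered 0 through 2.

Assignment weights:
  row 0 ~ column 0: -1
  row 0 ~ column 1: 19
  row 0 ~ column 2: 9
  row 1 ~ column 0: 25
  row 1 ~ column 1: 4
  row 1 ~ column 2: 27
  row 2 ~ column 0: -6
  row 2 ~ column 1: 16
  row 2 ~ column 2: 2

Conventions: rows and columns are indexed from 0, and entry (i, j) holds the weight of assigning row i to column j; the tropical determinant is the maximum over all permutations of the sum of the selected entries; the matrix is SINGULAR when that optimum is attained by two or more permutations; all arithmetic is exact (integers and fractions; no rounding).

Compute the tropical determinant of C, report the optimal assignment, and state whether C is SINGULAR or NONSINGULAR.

σ = (0, 1, 2): (-1) + 4 + 2 = 5
σ = (0, 2, 1): (-1) + 27 + 16 = 42
σ = (1, 0, 2): 19 + 25 + 2 = 46
σ = (1, 2, 0): 19 + 27 + (-6) = 40
σ = (2, 0, 1): 9 + 25 + 16 = 50
σ = (2, 1, 0): 9 + 4 + (-6) = 7
Optimal value attained by: σ = (2, 0, 1).
Answer: det⊕(C) = 50; verdict: NONSINGULAR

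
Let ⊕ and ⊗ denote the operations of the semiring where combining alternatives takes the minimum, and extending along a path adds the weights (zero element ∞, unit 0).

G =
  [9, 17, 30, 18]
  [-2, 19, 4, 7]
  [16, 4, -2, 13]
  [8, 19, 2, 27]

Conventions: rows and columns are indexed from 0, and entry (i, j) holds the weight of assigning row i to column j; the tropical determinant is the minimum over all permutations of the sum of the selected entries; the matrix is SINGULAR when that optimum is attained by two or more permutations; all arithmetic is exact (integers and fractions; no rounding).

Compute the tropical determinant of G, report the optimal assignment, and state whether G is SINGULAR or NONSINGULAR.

σ = (0, 1, 2, 3): 9 + 19 + (-2) + 27 = 53
σ = (0, 1, 3, 2): 9 + 19 + 13 + 2 = 43
σ = (0, 2, 1, 3): 9 + 4 + 4 + 27 = 44
σ = (0, 2, 3, 1): 9 + 4 + 13 + 19 = 45
σ = (0, 3, 1, 2): 9 + 7 + 4 + 2 = 22
σ = (0, 3, 2, 1): 9 + 7 + (-2) + 19 = 33
σ = (1, 0, 2, 3): 17 + (-2) + (-2) + 27 = 40
σ = (1, 0, 3, 2): 17 + (-2) + 13 + 2 = 30
σ = (1, 2, 0, 3): 17 + 4 + 16 + 27 = 64
σ = (1, 2, 3, 0): 17 + 4 + 13 + 8 = 42
σ = (1, 3, 0, 2): 17 + 7 + 16 + 2 = 42
σ = (1, 3, 2, 0): 17 + 7 + (-2) + 8 = 30
σ = (2, 0, 1, 3): 30 + (-2) + 4 + 27 = 59
σ = (2, 0, 3, 1): 30 + (-2) + 13 + 19 = 60
σ = (2, 1, 0, 3): 30 + 19 + 16 + 27 = 92
σ = (2, 1, 3, 0): 30 + 19 + 13 + 8 = 70
σ = (2, 3, 0, 1): 30 + 7 + 16 + 19 = 72
σ = (2, 3, 1, 0): 30 + 7 + 4 + 8 = 49
σ = (3, 0, 1, 2): 18 + (-2) + 4 + 2 = 22
σ = (3, 0, 2, 1): 18 + (-2) + (-2) + 19 = 33
σ = (3, 1, 0, 2): 18 + 19 + 16 + 2 = 55
σ = (3, 1, 2, 0): 18 + 19 + (-2) + 8 = 43
σ = (3, 2, 0, 1): 18 + 4 + 16 + 19 = 57
σ = (3, 2, 1, 0): 18 + 4 + 4 + 8 = 34
Optimal value attained by: σ = (0, 3, 1, 2).
Answer: det⊕(G) = 22; verdict: SINGULAR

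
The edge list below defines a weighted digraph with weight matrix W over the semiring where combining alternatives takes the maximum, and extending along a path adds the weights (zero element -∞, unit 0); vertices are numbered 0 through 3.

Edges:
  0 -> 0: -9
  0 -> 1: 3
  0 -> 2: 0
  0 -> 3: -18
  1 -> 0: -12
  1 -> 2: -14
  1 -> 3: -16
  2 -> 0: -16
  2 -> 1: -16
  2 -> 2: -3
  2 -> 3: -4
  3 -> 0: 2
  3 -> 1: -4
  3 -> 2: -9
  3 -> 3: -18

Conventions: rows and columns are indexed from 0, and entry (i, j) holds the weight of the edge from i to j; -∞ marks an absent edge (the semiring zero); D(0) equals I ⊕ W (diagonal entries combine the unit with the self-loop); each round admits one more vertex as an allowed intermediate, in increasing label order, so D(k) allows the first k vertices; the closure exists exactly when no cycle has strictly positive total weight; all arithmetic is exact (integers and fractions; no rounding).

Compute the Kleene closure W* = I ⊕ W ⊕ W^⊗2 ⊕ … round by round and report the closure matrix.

D(0):
  [0, 3, 0, -18]
  [-12, 0, -14, -16]
  [-16, -16, 0, -4]
  [2, -4, -9, 0]
D(1):
  [0, 3, 0, -18]
  [-12, 0, -12, -16]
  [-16, -13, 0, -4]
  [2, 5, 2, 0]
D(2):
  [0, 3, 0, -13]
  [-12, 0, -12, -16]
  [-16, -13, 0, -4]
  [2, 5, 2, 0]
D(3):
  [0, 3, 0, -4]
  [-12, 0, -12, -16]
  [-16, -13, 0, -4]
  [2, 5, 2, 0]
D(4):
  [0, 3, 0, -4]
  [-12, 0, -12, -16]
  [-2, 1, 0, -4]
  [2, 5, 2, 0]
Answer: W* = [[0, 3, 0, -4], [-12, 0, -12, -16], [-2, 1, 0, -4], [2, 5, 2, 0]]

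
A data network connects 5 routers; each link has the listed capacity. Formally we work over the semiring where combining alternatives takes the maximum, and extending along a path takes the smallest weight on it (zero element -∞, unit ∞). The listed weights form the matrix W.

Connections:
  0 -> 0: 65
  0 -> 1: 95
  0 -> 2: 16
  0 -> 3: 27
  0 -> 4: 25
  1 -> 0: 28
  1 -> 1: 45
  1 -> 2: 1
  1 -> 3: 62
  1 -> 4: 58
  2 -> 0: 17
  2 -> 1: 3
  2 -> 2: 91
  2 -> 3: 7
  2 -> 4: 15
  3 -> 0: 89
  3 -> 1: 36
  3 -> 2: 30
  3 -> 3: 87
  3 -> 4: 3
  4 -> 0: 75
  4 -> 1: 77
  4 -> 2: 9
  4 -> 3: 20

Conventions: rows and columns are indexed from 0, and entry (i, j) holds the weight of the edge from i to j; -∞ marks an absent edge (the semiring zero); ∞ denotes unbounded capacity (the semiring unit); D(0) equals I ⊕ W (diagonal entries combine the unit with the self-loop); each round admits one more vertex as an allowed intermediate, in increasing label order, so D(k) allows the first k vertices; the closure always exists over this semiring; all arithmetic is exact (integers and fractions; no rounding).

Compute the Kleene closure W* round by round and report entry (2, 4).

D(0):
  [∞, 95, 16, 27, 25]
  [28, ∞, 1, 62, 58]
  [17, 3, ∞, 7, 15]
  [89, 36, 30, ∞, 3]
  [75, 77, 9, 20, ∞]
D(1):
  [∞, 95, 16, 27, 25]
  [28, ∞, 16, 62, 58]
  [17, 17, ∞, 17, 17]
  [89, 89, 30, ∞, 25]
  [75, 77, 16, 27, ∞]
D(2):
  [∞, 95, 16, 62, 58]
  [28, ∞, 16, 62, 58]
  [17, 17, ∞, 17, 17]
  [89, 89, 30, ∞, 58]
  [75, 77, 16, 62, ∞]
D(3):
  [∞, 95, 16, 62, 58]
  [28, ∞, 16, 62, 58]
  [17, 17, ∞, 17, 17]
  [89, 89, 30, ∞, 58]
  [75, 77, 16, 62, ∞]
D(4):
  [∞, 95, 30, 62, 58]
  [62, ∞, 30, 62, 58]
  [17, 17, ∞, 17, 17]
  [89, 89, 30, ∞, 58]
  [75, 77, 30, 62, ∞]
D(5):
  [∞, 95, 30, 62, 58]
  [62, ∞, 30, 62, 58]
  [17, 17, ∞, 17, 17]
  [89, 89, 30, ∞, 58]
  [75, 77, 30, 62, ∞]
Answer: W*[2][4] = 17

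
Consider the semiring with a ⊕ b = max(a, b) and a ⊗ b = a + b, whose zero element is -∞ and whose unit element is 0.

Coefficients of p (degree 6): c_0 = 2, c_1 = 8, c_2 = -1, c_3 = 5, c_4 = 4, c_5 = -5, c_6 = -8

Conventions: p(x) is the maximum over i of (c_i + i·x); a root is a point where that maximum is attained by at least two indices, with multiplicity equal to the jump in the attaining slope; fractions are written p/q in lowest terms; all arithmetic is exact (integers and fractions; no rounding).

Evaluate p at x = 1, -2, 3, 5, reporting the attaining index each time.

p(1) = max(2+0·1=2, 8+1·1=9, -1+2·1=1, 5+3·1=8, 4+4·1=8, -5+5·1=0, -8+6·1=-2) = 9 (attained by i=1)
p(-2) = max(2+0·(-2)=2, 8+1·(-2)=6, -1+2·(-2)=-5, 5+3·(-2)=-1, 4+4·(-2)=-4, -5+5·(-2)=-15, -8+6·(-2)=-20) = 6 (attained by i=1)
p(3) = max(2+0·3=2, 8+1·3=11, -1+2·3=5, 5+3·3=14, 4+4·3=16, -5+5·3=10, -8+6·3=10) = 16 (attained by i=4)
p(5) = max(2+0·5=2, 8+1·5=13, -1+2·5=9, 5+3·5=20, 4+4·5=24, -5+5·5=20, -8+6·5=22) = 24 (attained by i=4)
Answer: p(1) = 9; p(-2) = 6; p(3) = 16; p(5) = 24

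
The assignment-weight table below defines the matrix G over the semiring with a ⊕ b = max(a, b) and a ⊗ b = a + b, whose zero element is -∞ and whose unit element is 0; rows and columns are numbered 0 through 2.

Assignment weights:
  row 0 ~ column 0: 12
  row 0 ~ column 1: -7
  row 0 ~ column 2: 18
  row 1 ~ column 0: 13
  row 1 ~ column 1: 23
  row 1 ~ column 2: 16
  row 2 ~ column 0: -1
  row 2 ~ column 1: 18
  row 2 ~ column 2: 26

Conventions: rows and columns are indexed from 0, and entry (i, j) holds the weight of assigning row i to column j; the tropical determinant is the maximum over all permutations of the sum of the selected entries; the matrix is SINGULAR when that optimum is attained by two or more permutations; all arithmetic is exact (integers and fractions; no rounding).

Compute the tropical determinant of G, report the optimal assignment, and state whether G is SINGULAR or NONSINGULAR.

σ = (0, 1, 2): 12 + 23 + 26 = 61
σ = (0, 2, 1): 12 + 16 + 18 = 46
σ = (1, 0, 2): (-7) + 13 + 26 = 32
σ = (1, 2, 0): (-7) + 16 + (-1) = 8
σ = (2, 0, 1): 18 + 13 + 18 = 49
σ = (2, 1, 0): 18 + 23 + (-1) = 40
Optimal value attained by: σ = (0, 1, 2).
Answer: det⊕(G) = 61; verdict: NONSINGULAR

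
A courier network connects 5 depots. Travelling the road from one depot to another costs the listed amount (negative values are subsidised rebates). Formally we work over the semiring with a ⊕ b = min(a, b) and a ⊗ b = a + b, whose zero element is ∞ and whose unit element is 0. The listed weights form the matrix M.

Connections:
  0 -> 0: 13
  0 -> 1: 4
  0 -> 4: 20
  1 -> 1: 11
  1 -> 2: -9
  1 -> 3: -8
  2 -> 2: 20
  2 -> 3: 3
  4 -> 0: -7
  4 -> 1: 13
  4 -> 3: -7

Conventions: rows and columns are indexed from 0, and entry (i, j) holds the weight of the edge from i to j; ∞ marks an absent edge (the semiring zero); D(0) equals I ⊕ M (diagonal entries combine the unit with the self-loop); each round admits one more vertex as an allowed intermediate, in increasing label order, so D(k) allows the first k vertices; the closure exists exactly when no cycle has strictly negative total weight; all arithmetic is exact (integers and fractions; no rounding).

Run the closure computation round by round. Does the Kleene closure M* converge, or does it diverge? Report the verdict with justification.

D(0):
  [0, 4, ∞, ∞, 20]
  [∞, 0, -9, -8, ∞]
  [∞, ∞, 0, 3, ∞]
  [∞, ∞, ∞, 0, ∞]
  [-7, 13, ∞, -7, 0]
D(1):
  [0, 4, ∞, ∞, 20]
  [∞, 0, -9, -8, ∞]
  [∞, ∞, 0, 3, ∞]
  [∞, ∞, ∞, 0, ∞]
  [-7, -3, ∞, -7, 0]
D(2):
  [0, 4, -5, -4, 20]
  [∞, 0, -9, -8, ∞]
  [∞, ∞, 0, 3, ∞]
  [∞, ∞, ∞, 0, ∞]
  [-7, -3, -12, -11, 0]
D(3):
  [0, 4, -5, -4, 20]
  [∞, 0, -9, -8, ∞]
  [∞, ∞, 0, 3, ∞]
  [∞, ∞, ∞, 0, ∞]
  [-7, -3, -12, -11, 0]
D(4):
  [0, 4, -5, -4, 20]
  [∞, 0, -9, -8, ∞]
  [∞, ∞, 0, 3, ∞]
  [∞, ∞, ∞, 0, ∞]
  [-7, -3, -12, -11, 0]
D(5):
  [0, 4, -5, -4, 20]
  [∞, 0, -9, -8, ∞]
  [∞, ∞, 0, 3, ∞]
  [∞, ∞, ∞, 0, ∞]
  [-7, -3, -12, -11, 0]
Key observation: every diagonal entry stays at the unit through all rounds, so no improving cycle exists.
Answer: CONVERGES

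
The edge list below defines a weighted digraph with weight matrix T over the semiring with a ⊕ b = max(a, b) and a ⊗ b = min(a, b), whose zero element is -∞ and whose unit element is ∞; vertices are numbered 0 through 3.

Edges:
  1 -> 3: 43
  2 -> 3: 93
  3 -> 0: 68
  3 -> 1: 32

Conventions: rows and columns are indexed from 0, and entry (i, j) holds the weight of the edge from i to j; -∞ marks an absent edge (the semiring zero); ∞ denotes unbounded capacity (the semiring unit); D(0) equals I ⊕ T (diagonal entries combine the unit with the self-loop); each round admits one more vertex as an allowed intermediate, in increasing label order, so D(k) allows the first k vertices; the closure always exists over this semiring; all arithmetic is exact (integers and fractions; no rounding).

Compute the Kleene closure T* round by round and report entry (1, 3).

D(0):
  [∞, -∞, -∞, -∞]
  [-∞, ∞, -∞, 43]
  [-∞, -∞, ∞, 93]
  [68, 32, -∞, ∞]
D(1):
  [∞, -∞, -∞, -∞]
  [-∞, ∞, -∞, 43]
  [-∞, -∞, ∞, 93]
  [68, 32, -∞, ∞]
D(2):
  [∞, -∞, -∞, -∞]
  [-∞, ∞, -∞, 43]
  [-∞, -∞, ∞, 93]
  [68, 32, -∞, ∞]
D(3):
  [∞, -∞, -∞, -∞]
  [-∞, ∞, -∞, 43]
  [-∞, -∞, ∞, 93]
  [68, 32, -∞, ∞]
D(4):
  [∞, -∞, -∞, -∞]
  [43, ∞, -∞, 43]
  [68, 32, ∞, 93]
  [68, 32, -∞, ∞]
Answer: T*[1][3] = 43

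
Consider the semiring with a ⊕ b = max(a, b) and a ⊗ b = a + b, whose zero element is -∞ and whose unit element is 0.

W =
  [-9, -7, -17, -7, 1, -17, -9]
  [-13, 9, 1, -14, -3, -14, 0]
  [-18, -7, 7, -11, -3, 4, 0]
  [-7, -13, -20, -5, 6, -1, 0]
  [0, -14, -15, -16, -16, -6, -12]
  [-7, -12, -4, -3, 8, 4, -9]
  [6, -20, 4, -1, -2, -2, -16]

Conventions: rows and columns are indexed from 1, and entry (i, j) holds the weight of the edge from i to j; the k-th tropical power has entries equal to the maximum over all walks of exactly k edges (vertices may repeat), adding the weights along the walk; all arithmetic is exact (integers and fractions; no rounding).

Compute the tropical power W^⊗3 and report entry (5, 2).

W^⊗2:
  [1, 2, -5, -10, -1, -5, -7]
  [6, 18, 10, -1, 6, 5, 9]
  [6, 2, 14, 1, 12, 11, 7]
  [6, -4, 4, -1, 7, 3, -5]
  [-6, -5, -8, -7, 2, -2, -9]
  [8, -3, 3, 1, 12, 8, -3]
  [-2, -1, 11, -1, 7, 8, 4]
W^⊗3:
  [-1, 11, 3, -6, 3, -1, 2]
  [15, 27, 19, 8, 15, 14, 18]
  [13, 11, 21, 8, 19, 18, 14]
  [7, 5, 11, 0, 11, 8, 4]
  [2, 4, -1, -5, 6, 2, -5]
  [12, 6, 10, 5, 16, 12, 3]
  [10, 8, 18, 5, 16, 15, 11]
Key observation: the optimum is the walk 5->2->2->2, with weight (-14) + 9 + 9 = 4.
Optimal value attained by: walk 5->2->2->2.
Answer: (W^⊗3)[5][2] = 4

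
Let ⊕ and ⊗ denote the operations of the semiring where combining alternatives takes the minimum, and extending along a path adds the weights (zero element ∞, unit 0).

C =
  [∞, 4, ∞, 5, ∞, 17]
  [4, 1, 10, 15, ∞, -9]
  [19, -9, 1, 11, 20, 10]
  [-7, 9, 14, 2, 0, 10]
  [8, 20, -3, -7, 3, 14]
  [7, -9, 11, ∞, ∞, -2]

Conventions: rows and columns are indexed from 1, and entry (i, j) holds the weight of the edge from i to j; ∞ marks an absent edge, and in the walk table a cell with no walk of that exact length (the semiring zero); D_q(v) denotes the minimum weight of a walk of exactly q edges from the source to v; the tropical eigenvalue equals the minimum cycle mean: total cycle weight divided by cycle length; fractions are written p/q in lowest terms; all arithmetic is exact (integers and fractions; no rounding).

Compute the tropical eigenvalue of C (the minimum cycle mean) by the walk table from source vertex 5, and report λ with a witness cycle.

q=0: [∞, ∞, ∞, ∞, 0, ∞]
q=1: [8, 20, -3, -7, 3, 14]
q=2: [-14, -12, -2, -5, -7, 3]
q=3: [-12, -11, -10, -14, -5, -21]
q=4: [-21, -30, -10, -12, -14, -23]
q=5: [-26, -32, -20, -21, -12, -39]
q=6: [-32, -48, -28, -21, -21, -41]
Optimal cycle mean attained by: cycle 2->6->2, total (-9) + (-9), length 2.
Answer: λ = -9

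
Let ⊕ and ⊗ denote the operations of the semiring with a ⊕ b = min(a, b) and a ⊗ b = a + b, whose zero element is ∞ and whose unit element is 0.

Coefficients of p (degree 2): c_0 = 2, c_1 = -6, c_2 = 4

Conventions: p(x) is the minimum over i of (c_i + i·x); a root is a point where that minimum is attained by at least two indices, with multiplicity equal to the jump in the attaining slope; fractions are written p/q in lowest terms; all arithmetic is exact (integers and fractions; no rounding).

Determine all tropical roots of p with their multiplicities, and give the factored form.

hull edge (i=0, c=2) to (i=1, c=-6): slope -8, span 1
hull edge (i=1, c=-6) to (i=2, c=4): slope 10, span 1
Factored form: p(x) = 4 ⊗ (x ⊕ (-10)) ⊗ (x ⊕ 8)
Answer: roots = -10 (mult 1), 8 (mult 1)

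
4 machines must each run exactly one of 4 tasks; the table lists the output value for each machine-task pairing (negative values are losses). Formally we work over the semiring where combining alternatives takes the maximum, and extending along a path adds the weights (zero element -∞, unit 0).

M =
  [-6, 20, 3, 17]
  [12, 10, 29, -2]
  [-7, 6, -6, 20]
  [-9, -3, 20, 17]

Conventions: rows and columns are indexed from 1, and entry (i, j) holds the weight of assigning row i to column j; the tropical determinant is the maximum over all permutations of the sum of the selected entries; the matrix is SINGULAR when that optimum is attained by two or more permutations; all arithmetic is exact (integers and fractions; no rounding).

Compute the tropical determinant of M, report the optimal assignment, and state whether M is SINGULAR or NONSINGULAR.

σ = (1, 2, 3, 4): (-6) + 10 + (-6) + 17 = 15
σ = (1, 2, 4, 3): (-6) + 10 + 20 + 20 = 44
σ = (1, 3, 2, 4): (-6) + 29 + 6 + 17 = 46
σ = (1, 3, 4, 2): (-6) + 29 + 20 + (-3) = 40
σ = (1, 4, 2, 3): (-6) + (-2) + 6 + 20 = 18
σ = (1, 4, 3, 2): (-6) + (-2) + (-6) + (-3) = -17
σ = (2, 1, 3, 4): 20 + 12 + (-6) + 17 = 43
σ = (2, 1, 4, 3): 20 + 12 + 20 + 20 = 72
σ = (2, 3, 1, 4): 20 + 29 + (-7) + 17 = 59
σ = (2, 3, 4, 1): 20 + 29 + 20 + (-9) = 60
σ = (2, 4, 1, 3): 20 + (-2) + (-7) + 20 = 31
σ = (2, 4, 3, 1): 20 + (-2) + (-6) + (-9) = 3
σ = (3, 1, 2, 4): 3 + 12 + 6 + 17 = 38
σ = (3, 1, 4, 2): 3 + 12 + 20 + (-3) = 32
σ = (3, 2, 1, 4): 3 + 10 + (-7) + 17 = 23
σ = (3, 2, 4, 1): 3 + 10 + 20 + (-9) = 24
σ = (3, 4, 1, 2): 3 + (-2) + (-7) + (-3) = -9
σ = (3, 4, 2, 1): 3 + (-2) + 6 + (-9) = -2
σ = (4, 1, 2, 3): 17 + 12 + 6 + 20 = 55
σ = (4, 1, 3, 2): 17 + 12 + (-6) + (-3) = 20
σ = (4, 2, 1, 3): 17 + 10 + (-7) + 20 = 40
σ = (4, 2, 3, 1): 17 + 10 + (-6) + (-9) = 12
σ = (4, 3, 1, 2): 17 + 29 + (-7) + (-3) = 36
σ = (4, 3, 2, 1): 17 + 29 + 6 + (-9) = 43
Optimal value attained by: σ = (2, 1, 4, 3).
Answer: det⊕(M) = 72; verdict: NONSINGULAR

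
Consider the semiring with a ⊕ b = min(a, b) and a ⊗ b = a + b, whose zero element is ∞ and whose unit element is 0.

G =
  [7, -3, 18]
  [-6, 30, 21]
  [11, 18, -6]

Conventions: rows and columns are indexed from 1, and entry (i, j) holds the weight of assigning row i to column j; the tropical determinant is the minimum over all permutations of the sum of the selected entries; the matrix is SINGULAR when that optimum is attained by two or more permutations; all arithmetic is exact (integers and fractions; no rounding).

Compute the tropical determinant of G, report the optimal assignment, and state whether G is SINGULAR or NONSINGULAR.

σ = (1, 2, 3): 7 + 30 + (-6) = 31
σ = (1, 3, 2): 7 + 21 + 18 = 46
σ = (2, 1, 3): (-3) + (-6) + (-6) = -15
σ = (2, 3, 1): (-3) + 21 + 11 = 29
σ = (3, 1, 2): 18 + (-6) + 18 = 30
σ = (3, 2, 1): 18 + 30 + 11 = 59
Optimal value attained by: σ = (2, 1, 3).
Answer: det⊕(G) = -15; verdict: NONSINGULAR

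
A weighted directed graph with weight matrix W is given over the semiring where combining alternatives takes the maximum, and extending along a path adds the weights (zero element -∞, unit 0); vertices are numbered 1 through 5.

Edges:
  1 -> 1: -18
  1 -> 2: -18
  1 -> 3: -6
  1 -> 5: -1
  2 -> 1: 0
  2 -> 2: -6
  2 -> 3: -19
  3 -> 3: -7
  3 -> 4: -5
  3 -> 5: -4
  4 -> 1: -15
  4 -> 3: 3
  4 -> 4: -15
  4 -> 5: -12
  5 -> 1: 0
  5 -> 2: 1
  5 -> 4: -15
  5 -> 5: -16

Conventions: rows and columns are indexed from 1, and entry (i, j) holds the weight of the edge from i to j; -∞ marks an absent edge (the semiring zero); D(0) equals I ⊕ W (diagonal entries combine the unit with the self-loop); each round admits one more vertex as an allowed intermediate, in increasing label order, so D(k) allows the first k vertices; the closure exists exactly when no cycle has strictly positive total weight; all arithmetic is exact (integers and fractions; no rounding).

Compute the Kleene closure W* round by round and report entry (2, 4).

D(0):
  [0, -18, -6, -∞, -1]
  [0, 0, -19, -∞, -∞]
  [-∞, -∞, 0, -5, -4]
  [-15, -∞, 3, 0, -12]
  [0, 1, -∞, -15, 0]
D(1):
  [0, -18, -6, -∞, -1]
  [0, 0, -6, -∞, -1]
  [-∞, -∞, 0, -5, -4]
  [-15, -33, 3, 0, -12]
  [0, 1, -6, -15, 0]
D(2):
  [0, -18, -6, -∞, -1]
  [0, 0, -6, -∞, -1]
  [-∞, -∞, 0, -5, -4]
  [-15, -33, 3, 0, -12]
  [1, 1, -5, -15, 0]
D(3):
  [0, -18, -6, -11, -1]
  [0, 0, -6, -11, -1]
  [-∞, -∞, 0, -5, -4]
  [-15, -33, 3, 0, -1]
  [1, 1, -5, -10, 0]
D(4):
  [0, -18, -6, -11, -1]
  [0, 0, -6, -11, -1]
  [-20, -38, 0, -5, -4]
  [-15, -33, 3, 0, -1]
  [1, 1, -5, -10, 0]
D(5):
  [0, 0, -6, -11, -1]
  [0, 0, -6, -11, -1]
  [-3, -3, 0, -5, -4]
  [0, 0, 3, 0, -1]
  [1, 1, -5, -10, 0]
Answer: W*[2][4] = -11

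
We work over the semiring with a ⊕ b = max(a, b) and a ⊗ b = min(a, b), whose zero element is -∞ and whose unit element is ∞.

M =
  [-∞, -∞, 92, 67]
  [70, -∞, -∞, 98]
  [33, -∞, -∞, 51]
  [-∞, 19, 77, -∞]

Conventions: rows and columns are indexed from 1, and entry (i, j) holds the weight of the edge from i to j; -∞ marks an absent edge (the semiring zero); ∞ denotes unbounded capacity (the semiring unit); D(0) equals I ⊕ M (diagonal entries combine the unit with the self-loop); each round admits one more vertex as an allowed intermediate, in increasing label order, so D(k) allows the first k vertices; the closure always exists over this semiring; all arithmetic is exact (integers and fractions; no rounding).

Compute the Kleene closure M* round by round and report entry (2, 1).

D(0):
  [∞, -∞, 92, 67]
  [70, ∞, -∞, 98]
  [33, -∞, ∞, 51]
  [-∞, 19, 77, ∞]
D(1):
  [∞, -∞, 92, 67]
  [70, ∞, 70, 98]
  [33, -∞, ∞, 51]
  [-∞, 19, 77, ∞]
D(2):
  [∞, -∞, 92, 67]
  [70, ∞, 70, 98]
  [33, -∞, ∞, 51]
  [19, 19, 77, ∞]
D(3):
  [∞, -∞, 92, 67]
  [70, ∞, 70, 98]
  [33, -∞, ∞, 51]
  [33, 19, 77, ∞]
D(4):
  [∞, 19, 92, 67]
  [70, ∞, 77, 98]
  [33, 19, ∞, 51]
  [33, 19, 77, ∞]
Answer: M*[2][1] = 70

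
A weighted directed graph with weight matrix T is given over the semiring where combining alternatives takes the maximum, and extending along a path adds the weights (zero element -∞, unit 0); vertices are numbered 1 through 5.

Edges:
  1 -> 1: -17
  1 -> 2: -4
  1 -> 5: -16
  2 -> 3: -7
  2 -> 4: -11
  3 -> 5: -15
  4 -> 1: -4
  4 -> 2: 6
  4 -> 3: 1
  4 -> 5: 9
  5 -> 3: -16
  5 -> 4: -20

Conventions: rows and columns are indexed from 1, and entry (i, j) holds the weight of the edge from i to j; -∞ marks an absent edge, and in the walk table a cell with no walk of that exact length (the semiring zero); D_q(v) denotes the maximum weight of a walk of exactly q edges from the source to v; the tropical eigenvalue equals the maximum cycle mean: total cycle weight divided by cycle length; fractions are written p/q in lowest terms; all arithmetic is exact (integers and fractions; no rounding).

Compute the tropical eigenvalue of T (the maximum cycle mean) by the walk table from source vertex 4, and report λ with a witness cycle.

q=0: [-∞, -∞, -∞, 0, -∞]
q=1: [-4, 6, 1, -∞, 9]
q=2: [-21, -8, -1, -5, -14]
q=3: [-9, 1, -4, -19, 4]
q=4: [-23, -13, -6, -10, -10]
q=5: [-14, -4, -9, -24, -1]
Optimal cycle mean attained by: cycle 2->4->2, total (-11) + 6, length 2.
Answer: λ = -5/2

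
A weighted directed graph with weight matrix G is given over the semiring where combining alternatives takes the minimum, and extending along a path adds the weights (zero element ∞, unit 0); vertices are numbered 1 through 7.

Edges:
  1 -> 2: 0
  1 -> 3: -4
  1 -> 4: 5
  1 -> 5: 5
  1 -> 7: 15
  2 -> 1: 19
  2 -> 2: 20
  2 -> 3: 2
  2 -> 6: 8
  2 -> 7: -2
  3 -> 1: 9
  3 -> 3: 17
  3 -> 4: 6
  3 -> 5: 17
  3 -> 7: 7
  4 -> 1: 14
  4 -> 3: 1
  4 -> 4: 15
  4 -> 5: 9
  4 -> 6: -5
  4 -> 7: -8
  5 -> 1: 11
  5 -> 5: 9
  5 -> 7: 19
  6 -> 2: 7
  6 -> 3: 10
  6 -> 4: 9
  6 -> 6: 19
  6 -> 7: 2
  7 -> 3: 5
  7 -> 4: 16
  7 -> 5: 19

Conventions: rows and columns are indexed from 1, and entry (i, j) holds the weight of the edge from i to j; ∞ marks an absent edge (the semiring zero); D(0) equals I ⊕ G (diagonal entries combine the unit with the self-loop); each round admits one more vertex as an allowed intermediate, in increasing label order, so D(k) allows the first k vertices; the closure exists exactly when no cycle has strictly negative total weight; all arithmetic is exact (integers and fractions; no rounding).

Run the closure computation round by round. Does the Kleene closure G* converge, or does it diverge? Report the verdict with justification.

D(0):
  [0, 0, -4, 5, 5, ∞, 15]
  [19, 0, 2, ∞, ∞, 8, -2]
  [9, ∞, 0, 6, 17, ∞, 7]
  [14, ∞, 1, 0, 9, -5, -8]
  [11, ∞, ∞, ∞, 0, ∞, 19]
  [∞, 7, 10, 9, ∞, 0, 2]
  [∞, ∞, 5, 16, 19, ∞, 0]
D(1):
  [0, 0, -4, 5, 5, ∞, 15]
  [19, 0, 2, 24, 24, 8, -2]
  [9, 9, 0, 6, 14, ∞, 7]
  [14, 14, 1, 0, 9, -5, -8]
  [11, 11, 7, 16, 0, ∞, 19]
  [∞, 7, 10, 9, ∞, 0, 2]
  [∞, ∞, 5, 16, 19, ∞, 0]
D(2):
  [0, 0, -4, 5, 5, 8, -2]
  [19, 0, 2, 24, 24, 8, -2]
  [9, 9, 0, 6, 14, 17, 7]
  [14, 14, 1, 0, 9, -5, -8]
  [11, 11, 7, 16, 0, 19, 9]
  [26, 7, 9, 9, 31, 0, 2]
  [∞, ∞, 5, 16, 19, ∞, 0]
D(3):
  [0, 0, -4, 2, 5, 8, -2]
  [11, 0, 2, 8, 16, 8, -2]
  [9, 9, 0, 6, 14, 17, 7]
  [10, 10, 1, 0, 9, -5, -8]
  [11, 11, 7, 13, 0, 19, 9]
  [18, 7, 9, 9, 23, 0, 2]
  [14, 14, 5, 11, 19, 22, 0]
D(4):
  [0, 0, -4, 2, 5, -3, -6]
  [11, 0, 2, 8, 16, 3, -2]
  [9, 9, 0, 6, 14, 1, -2]
  [10, 10, 1, 0, 9, -5, -8]
  [11, 11, 7, 13, 0, 8, 5]
  [18, 7, 9, 9, 18, 0, 1]
  [14, 14, 5, 11, 19, 6, 0]
D(5):
  [0, 0, -4, 2, 5, -3, -6]
  [11, 0, 2, 8, 16, 3, -2]
  [9, 9, 0, 6, 14, 1, -2]
  [10, 10, 1, 0, 9, -5, -8]
  [11, 11, 7, 13, 0, 8, 5]
  [18, 7, 9, 9, 18, 0, 1]
  [14, 14, 5, 11, 19, 6, 0]
D(6):
  [0, 0, -4, 2, 5, -3, -6]
  [11, 0, 2, 8, 16, 3, -2]
  [9, 8, 0, 6, 14, 1, -2]
  [10, 2, 1, 0, 9, -5, -8]
  [11, 11, 7, 13, 0, 8, 5]
  [18, 7, 9, 9, 18, 0, 1]
  [14, 13, 5, 11, 19, 6, 0]
D(7):
  [0, 0, -4, 2, 5, -3, -6]
  [11, 0, 2, 8, 16, 3, -2]
  [9, 8, 0, 6, 14, 1, -2]
  [6, 2, -3, 0, 9, -5, -8]
  [11, 11, 7, 13, 0, 8, 5]
  [15, 7, 6, 9, 18, 0, 1]
  [14, 13, 5, 11, 19, 6, 0]
Key observation: every diagonal entry stays at the unit through all rounds, so no improving cycle exists.
Answer: CONVERGES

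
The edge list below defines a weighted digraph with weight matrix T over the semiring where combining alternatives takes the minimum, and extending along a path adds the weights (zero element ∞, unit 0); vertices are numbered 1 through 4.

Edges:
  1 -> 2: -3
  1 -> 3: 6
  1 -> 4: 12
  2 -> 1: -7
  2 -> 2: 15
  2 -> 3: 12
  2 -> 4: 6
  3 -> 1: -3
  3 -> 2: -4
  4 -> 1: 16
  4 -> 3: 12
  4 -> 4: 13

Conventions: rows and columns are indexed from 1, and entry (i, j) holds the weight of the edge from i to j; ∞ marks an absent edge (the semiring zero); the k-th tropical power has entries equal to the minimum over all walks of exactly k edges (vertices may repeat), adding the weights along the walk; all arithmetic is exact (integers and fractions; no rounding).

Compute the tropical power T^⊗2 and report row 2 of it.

T^⊗2:
  [-10, 2, 9, 3]
  [8, -10, -1, 5]
  [-11, -6, 3, 2]
  [9, 8, 22, 26]
Answer: row 2 of T^⊗2 = [8, -10, -1, 5]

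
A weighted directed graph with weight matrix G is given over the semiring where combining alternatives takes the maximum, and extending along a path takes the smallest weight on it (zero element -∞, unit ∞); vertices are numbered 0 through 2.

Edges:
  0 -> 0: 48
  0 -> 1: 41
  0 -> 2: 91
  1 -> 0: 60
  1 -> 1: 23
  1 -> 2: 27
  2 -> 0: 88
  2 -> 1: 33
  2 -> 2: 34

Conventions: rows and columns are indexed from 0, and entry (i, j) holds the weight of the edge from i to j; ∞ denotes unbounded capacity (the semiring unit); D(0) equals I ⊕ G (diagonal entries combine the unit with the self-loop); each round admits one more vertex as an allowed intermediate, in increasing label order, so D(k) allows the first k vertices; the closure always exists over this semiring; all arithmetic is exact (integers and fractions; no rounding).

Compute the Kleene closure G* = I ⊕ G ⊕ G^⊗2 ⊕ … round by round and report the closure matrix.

D(0):
  [∞, 41, 91]
  [60, ∞, 27]
  [88, 33, ∞]
D(1):
  [∞, 41, 91]
  [60, ∞, 60]
  [88, 41, ∞]
D(2):
  [∞, 41, 91]
  [60, ∞, 60]
  [88, 41, ∞]
D(3):
  [∞, 41, 91]
  [60, ∞, 60]
  [88, 41, ∞]
Answer: G* = [[∞, 41, 91], [60, ∞, 60], [88, 41, ∞]]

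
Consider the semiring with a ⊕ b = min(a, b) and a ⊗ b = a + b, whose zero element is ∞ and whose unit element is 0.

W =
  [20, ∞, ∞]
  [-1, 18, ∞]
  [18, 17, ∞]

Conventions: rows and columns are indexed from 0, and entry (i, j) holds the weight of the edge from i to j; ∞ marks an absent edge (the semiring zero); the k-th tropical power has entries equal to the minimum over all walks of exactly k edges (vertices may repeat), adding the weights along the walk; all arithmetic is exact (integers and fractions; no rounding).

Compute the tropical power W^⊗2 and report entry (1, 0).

W^⊗2:
  [40, ∞, ∞]
  [17, 36, ∞]
  [16, 35, ∞]
Key observation: the optimum is the walk 1->1->0, with weight 18 + (-1) = 17.
Optimal value attained by: walk 1->1->0.
Answer: (W^⊗2)[1][0] = 17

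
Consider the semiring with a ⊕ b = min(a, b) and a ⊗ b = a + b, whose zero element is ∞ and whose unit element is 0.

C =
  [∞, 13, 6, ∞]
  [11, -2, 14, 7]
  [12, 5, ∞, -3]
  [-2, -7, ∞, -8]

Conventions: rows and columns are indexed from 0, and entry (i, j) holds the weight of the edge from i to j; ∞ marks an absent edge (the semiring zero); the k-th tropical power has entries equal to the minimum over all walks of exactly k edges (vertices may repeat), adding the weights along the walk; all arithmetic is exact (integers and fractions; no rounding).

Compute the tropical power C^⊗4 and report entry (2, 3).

C^⊗2:
  [18, 11, 27, 3]
  [5, -4, 12, -1]
  [-5, -10, 18, -11]
  [-10, -15, 4, -16]
C^⊗3:
  [1, -4, 24, -5]
  [-3, -8, 10, -9]
  [-13, -18, 1, -19]
  [-18, -23, -4, -24]
C^⊗4:
  [-7, -12, 7, -13]
  [-11, -16, 3, -17]
  [-21, -26, -7, -27]
  [-26, -31, -12, -32]
Key observation: the optimum is the walk 2->3->3->3->3, with weight (-3) + (-8) + (-8) + (-8) = -27.
Optimal value attained by: walk 2->3->3->3->3.
Answer: (C^⊗4)[2][3] = -27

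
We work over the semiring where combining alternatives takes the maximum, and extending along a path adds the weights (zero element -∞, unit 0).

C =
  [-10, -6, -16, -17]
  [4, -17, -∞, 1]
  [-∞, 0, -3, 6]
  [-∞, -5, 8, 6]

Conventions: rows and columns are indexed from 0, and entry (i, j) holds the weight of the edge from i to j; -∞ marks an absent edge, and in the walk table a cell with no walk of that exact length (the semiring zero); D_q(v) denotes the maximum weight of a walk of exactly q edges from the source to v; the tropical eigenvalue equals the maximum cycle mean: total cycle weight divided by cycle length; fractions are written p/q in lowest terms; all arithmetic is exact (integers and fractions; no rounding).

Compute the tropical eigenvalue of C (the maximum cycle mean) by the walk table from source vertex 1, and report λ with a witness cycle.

q=0: [-∞, 0, -∞, -∞]
q=1: [4, -17, -∞, 1]
q=2: [-6, -2, 9, 7]
q=3: [2, 9, 15, 15]
q=4: [13, 15, 23, 21]
Optimal cycle mean attained by: cycle 2->3->2, total 6 + 8, length 2.
Answer: λ = 7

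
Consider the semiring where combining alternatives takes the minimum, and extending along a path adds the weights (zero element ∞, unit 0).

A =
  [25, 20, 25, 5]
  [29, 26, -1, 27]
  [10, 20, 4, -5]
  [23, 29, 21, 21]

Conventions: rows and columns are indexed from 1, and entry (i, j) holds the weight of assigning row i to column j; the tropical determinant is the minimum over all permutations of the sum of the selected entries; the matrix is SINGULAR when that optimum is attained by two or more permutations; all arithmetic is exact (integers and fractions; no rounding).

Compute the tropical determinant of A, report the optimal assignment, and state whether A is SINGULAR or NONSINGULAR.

σ = (1, 2, 3, 4): 25 + 26 + 4 + 21 = 76
σ = (1, 2, 4, 3): 25 + 26 + (-5) + 21 = 67
σ = (1, 3, 2, 4): 25 + (-1) + 20 + 21 = 65
σ = (1, 3, 4, 2): 25 + (-1) + (-5) + 29 = 48
σ = (1, 4, 2, 3): 25 + 27 + 20 + 21 = 93
σ = (1, 4, 3, 2): 25 + 27 + 4 + 29 = 85
σ = (2, 1, 3, 4): 20 + 29 + 4 + 21 = 74
σ = (2, 1, 4, 3): 20 + 29 + (-5) + 21 = 65
σ = (2, 3, 1, 4): 20 + (-1) + 10 + 21 = 50
σ = (2, 3, 4, 1): 20 + (-1) + (-5) + 23 = 37
σ = (2, 4, 1, 3): 20 + 27 + 10 + 21 = 78
σ = (2, 4, 3, 1): 20 + 27 + 4 + 23 = 74
σ = (3, 1, 2, 4): 25 + 29 + 20 + 21 = 95
σ = (3, 1, 4, 2): 25 + 29 + (-5) + 29 = 78
σ = (3, 2, 1, 4): 25 + 26 + 10 + 21 = 82
σ = (3, 2, 4, 1): 25 + 26 + (-5) + 23 = 69
σ = (3, 4, 1, 2): 25 + 27 + 10 + 29 = 91
σ = (3, 4, 2, 1): 25 + 27 + 20 + 23 = 95
σ = (4, 1, 2, 3): 5 + 29 + 20 + 21 = 75
σ = (4, 1, 3, 2): 5 + 29 + 4 + 29 = 67
σ = (4, 2, 1, 3): 5 + 26 + 10 + 21 = 62
σ = (4, 2, 3, 1): 5 + 26 + 4 + 23 = 58
σ = (4, 3, 1, 2): 5 + (-1) + 10 + 29 = 43
σ = (4, 3, 2, 1): 5 + (-1) + 20 + 23 = 47
Optimal value attained by: σ = (2, 3, 4, 1).
Answer: det⊕(A) = 37; verdict: NONSINGULAR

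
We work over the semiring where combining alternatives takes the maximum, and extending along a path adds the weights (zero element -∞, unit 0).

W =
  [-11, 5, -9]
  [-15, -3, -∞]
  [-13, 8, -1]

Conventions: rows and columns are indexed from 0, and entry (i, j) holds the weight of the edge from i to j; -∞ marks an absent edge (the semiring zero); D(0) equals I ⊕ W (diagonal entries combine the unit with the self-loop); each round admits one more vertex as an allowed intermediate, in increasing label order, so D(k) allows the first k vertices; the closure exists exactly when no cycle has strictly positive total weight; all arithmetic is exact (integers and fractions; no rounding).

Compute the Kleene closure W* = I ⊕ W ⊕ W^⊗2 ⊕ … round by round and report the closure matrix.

D(0):
  [0, 5, -9]
  [-15, 0, -∞]
  [-13, 8, 0]
D(1):
  [0, 5, -9]
  [-15, 0, -24]
  [-13, 8, 0]
D(2):
  [0, 5, -9]
  [-15, 0, -24]
  [-7, 8, 0]
D(3):
  [0, 5, -9]
  [-15, 0, -24]
  [-7, 8, 0]
Answer: W* = [[0, 5, -9], [-15, 0, -24], [-7, 8, 0]]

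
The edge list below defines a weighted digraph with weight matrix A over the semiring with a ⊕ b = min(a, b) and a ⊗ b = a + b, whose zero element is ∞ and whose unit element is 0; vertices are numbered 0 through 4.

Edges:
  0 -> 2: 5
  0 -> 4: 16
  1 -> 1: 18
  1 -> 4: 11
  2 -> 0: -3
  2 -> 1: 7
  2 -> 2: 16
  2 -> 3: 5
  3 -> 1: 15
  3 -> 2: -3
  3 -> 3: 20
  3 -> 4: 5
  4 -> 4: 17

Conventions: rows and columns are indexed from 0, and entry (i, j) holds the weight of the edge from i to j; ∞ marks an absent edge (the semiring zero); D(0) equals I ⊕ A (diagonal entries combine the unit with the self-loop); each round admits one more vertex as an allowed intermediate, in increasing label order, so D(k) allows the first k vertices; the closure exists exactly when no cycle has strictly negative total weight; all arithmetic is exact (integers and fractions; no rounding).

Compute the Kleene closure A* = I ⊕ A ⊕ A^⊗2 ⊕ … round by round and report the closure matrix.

D(0):
  [0, ∞, 5, ∞, 16]
  [∞, 0, ∞, ∞, 11]
  [-3, 7, 0, 5, ∞]
  [∞, 15, -3, 0, 5]
  [∞, ∞, ∞, ∞, 0]
D(1):
  [0, ∞, 5, ∞, 16]
  [∞, 0, ∞, ∞, 11]
  [-3, 7, 0, 5, 13]
  [∞, 15, -3, 0, 5]
  [∞, ∞, ∞, ∞, 0]
D(2):
  [0, ∞, 5, ∞, 16]
  [∞, 0, ∞, ∞, 11]
  [-3, 7, 0, 5, 13]
  [∞, 15, -3, 0, 5]
  [∞, ∞, ∞, ∞, 0]
D(3):
  [0, 12, 5, 10, 16]
  [∞, 0, ∞, ∞, 11]
  [-3, 7, 0, 5, 13]
  [-6, 4, -3, 0, 5]
  [∞, ∞, ∞, ∞, 0]
D(4):
  [0, 12, 5, 10, 15]
  [∞, 0, ∞, ∞, 11]
  [-3, 7, 0, 5, 10]
  [-6, 4, -3, 0, 5]
  [∞, ∞, ∞, ∞, 0]
D(5):
  [0, 12, 5, 10, 15]
  [∞, 0, ∞, ∞, 11]
  [-3, 7, 0, 5, 10]
  [-6, 4, -3, 0, 5]
  [∞, ∞, ∞, ∞, 0]
Answer: A* = [[0, 12, 5, 10, 15], [∞, 0, ∞, ∞, 11], [-3, 7, 0, 5, 10], [-6, 4, -3, 0, 5], [∞, ∞, ∞, ∞, 0]]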